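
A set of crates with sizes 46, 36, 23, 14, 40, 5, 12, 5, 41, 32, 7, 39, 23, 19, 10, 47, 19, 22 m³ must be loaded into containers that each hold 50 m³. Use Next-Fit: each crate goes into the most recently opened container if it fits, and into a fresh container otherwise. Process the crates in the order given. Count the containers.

container 1: place 46 m³, 4 m³ left
container 2: place 36 m³, 14 m³ left
container 3: place 23 m³, 27 m³ left
container 3: place 14 m³, 13 m³ left
container 4: place 40 m³, 10 m³ left
container 4: place 5 m³, 5 m³ left
container 5: place 12 m³, 38 m³ left
container 5: place 5 m³, 33 m³ left
container 6: place 41 m³, 9 m³ left
container 7: place 32 m³, 18 m³ left
container 7: place 7 m³, 11 m³ left
container 8: place 39 m³, 11 m³ left
container 9: place 23 m³, 27 m³ left
container 9: place 19 m³, 8 m³ left
container 10: place 10 m³, 40 m³ left
container 11: place 47 m³, 3 m³ left
container 12: place 19 m³, 31 m³ left
container 12: place 22 m³, 9 m³ left

12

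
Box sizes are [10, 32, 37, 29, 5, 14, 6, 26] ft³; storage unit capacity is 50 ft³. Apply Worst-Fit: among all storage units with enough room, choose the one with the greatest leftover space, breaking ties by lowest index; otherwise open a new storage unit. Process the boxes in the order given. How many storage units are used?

4

storage unit 1: place 10 ft³, 40 ft³ left
storage unit 1: place 32 ft³, 8 ft³ left
storage unit 2: place 37 ft³, 13 ft³ left
storage unit 3: place 29 ft³, 21 ft³ left
storage unit 3: place 5 ft³, 16 ft³ left
storage unit 3: place 14 ft³, 2 ft³ left
storage unit 2: place 6 ft³, 7 ft³ left
storage unit 4: place 26 ft³, 24 ft³ left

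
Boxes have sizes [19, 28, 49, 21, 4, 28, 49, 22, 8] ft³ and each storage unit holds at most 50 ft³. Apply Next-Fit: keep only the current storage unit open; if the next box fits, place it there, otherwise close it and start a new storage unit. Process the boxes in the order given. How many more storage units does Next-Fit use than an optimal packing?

Next-Fit: [19,28] [49] [21,4] [28] [49] [22,8] → 6 storage units.
Total size 228 ft³; any packing needs at least ⌈228/50⌉ = 5 storage units.
An optimal packing achieves that bound: [49] [49] [28,22] [28,21] [19,8,4] → 5 storage units.
Excess: 6 − 5 = 1.

1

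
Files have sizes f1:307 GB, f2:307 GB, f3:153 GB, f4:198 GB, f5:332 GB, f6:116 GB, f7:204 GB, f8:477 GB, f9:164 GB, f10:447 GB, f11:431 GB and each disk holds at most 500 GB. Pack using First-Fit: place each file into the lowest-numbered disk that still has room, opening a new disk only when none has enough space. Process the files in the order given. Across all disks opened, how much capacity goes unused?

364

disk 1: place f1 (307 GB), 193 GB left
disk 2: place f2 (307 GB), 193 GB left
disk 1: place f3 (153 GB), 40 GB left
disk 3: place f4 (198 GB), 302 GB left
disk 4: place f5 (332 GB), 168 GB left
disk 2: place f6 (116 GB), 77 GB left
disk 3: place f7 (204 GB), 98 GB left
disk 5: place f8 (477 GB), 23 GB left
disk 4: place f9 (164 GB), 4 GB left
disk 6: place f10 (447 GB), 53 GB left
disk 7: place f11 (431 GB), 69 GB left
7 disks × 500 GB = 3500 GB; used 3136 GB; unused 364 GB.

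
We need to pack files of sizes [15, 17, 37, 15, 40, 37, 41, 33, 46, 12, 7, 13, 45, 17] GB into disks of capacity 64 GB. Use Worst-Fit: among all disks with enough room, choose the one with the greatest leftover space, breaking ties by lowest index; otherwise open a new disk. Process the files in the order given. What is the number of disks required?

8

15 GB → disk 1 (remaining 49 GB)
17 GB → disk 1 (remaining 32 GB)
37 GB → disk 2 (remaining 27 GB)
15 GB → disk 1 (remaining 17 GB)
40 GB → disk 3 (remaining 24 GB)
37 GB → disk 4 (remaining 27 GB)
41 GB → disk 5 (remaining 23 GB)
33 GB → disk 6 (remaining 31 GB)
46 GB → disk 7 (remaining 18 GB)
12 GB → disk 6 (remaining 19 GB)
7 GB → disk 2 (remaining 20 GB)
13 GB → disk 4 (remaining 14 GB)
45 GB → disk 8 (remaining 19 GB)
17 GB → disk 3 (remaining 7 GB)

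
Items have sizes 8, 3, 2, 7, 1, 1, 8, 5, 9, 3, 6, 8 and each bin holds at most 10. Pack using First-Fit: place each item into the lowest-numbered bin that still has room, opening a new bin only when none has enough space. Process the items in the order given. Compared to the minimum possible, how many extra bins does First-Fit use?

First-Fit: [8,2] [3,7] [1,1,8] [5,3] [9] [6] [8] → 7 bins.
Total size 61; any packing needs at least ⌈61/10⌉ = 7 bins.
So 7 is already optimal.

0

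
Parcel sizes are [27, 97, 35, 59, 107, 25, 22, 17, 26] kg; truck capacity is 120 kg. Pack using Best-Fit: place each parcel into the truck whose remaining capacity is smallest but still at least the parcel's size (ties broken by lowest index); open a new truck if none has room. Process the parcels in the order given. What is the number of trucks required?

4 trucks

Put 27 kg in truck 1; 93 kg remain.
Put 97 kg in truck 2; 23 kg remain.
Put 35 kg in truck 1; 58 kg remain.
Put 59 kg in truck 3; 61 kg remain.
Put 107 kg in truck 4; 13 kg remain.
Put 25 kg in truck 1; 33 kg remain.
Put 22 kg in truck 2; 1 kg remain.
Put 17 kg in truck 1; 16 kg remain.
Put 26 kg in truck 3; 35 kg remain.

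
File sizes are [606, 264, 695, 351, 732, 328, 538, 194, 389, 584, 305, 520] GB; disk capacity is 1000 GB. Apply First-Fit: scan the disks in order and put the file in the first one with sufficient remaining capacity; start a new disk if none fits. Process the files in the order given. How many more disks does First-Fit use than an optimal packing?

1

First-Fit: [606,264] [695,194] [351,328,305] [732] [538,389] [584] [520] → 7 disks.
Total size 5506 GB; any packing needs at least ⌈5506/1000⌉ = 6 disks.
An optimal packing achieves that bound: [732,264] [695,305] [606,389] [584,351] [538,328] [520,194] → 6 disks.
Excess: 7 − 6 = 1.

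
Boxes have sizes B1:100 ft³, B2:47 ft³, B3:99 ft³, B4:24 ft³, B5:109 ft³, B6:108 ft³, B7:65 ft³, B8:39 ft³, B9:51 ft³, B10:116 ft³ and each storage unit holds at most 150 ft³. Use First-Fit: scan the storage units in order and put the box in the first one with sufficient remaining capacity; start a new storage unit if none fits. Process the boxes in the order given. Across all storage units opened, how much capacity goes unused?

Put B1 (100 ft³) in storage unit 1; 50 ft³ remain.
Put B2 (47 ft³) in storage unit 1; 3 ft³ remain.
Put B3 (99 ft³) in storage unit 2; 51 ft³ remain.
Put B4 (24 ft³) in storage unit 2; 27 ft³ remain.
Put B5 (109 ft³) in storage unit 3; 41 ft³ remain.
Put B6 (108 ft³) in storage unit 4; 42 ft³ remain.
Put B7 (65 ft³) in storage unit 5; 85 ft³ remain.
Put B8 (39 ft³) in storage unit 3; 2 ft³ remain.
Put B9 (51 ft³) in storage unit 5; 34 ft³ remain.
Put B10 (116 ft³) in storage unit 6; 34 ft³ remain.
6 storage units × 150 ft³ = 900 ft³; used 758 ft³; unused 142 ft³.

142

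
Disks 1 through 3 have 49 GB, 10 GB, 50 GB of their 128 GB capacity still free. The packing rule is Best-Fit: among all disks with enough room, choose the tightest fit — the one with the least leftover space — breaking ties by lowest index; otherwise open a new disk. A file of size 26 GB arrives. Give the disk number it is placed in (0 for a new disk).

1

Disks with room: disk 1 (49 GB), disk 3 (50 GB).
Tightest fit is disk 1 with 49 GB free.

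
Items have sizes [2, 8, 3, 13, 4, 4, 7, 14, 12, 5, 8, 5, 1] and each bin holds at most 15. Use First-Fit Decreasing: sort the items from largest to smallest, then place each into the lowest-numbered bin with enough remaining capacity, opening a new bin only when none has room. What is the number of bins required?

Sorted descending: 14, 13, 12, 8, 8, 7, 5, 5, 4, 4, 3, 2, 1.
bin 1: place 14, 1 left
bin 2: place 13, 2 left
bin 3: place 12, 3 left
bin 4: place 8, 7 left
bin 5: place 8, 7 left
bin 4: place 7, 0 left
bin 5: place 5, 2 left
bin 6: place 5, 10 left
bin 6: place 4, 6 left
bin 6: place 4, 2 left
bin 3: place 3, 0 left
bin 2: place 2, 0 left
bin 1: place 1, 0 left

6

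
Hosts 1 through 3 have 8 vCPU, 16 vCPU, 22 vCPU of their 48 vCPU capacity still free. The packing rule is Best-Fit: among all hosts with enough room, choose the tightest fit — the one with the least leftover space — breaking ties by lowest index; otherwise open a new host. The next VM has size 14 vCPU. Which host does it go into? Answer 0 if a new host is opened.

2

Hosts with room: host 2 (16 vCPU), host 3 (22 vCPU).
Tightest fit is host 2 with 16 vCPU free.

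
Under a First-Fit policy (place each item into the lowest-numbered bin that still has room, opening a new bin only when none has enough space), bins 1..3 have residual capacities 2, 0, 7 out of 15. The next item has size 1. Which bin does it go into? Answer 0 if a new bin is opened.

Bins with room: bin 1 (2), bin 3 (7).
The first with room is bin 1.

1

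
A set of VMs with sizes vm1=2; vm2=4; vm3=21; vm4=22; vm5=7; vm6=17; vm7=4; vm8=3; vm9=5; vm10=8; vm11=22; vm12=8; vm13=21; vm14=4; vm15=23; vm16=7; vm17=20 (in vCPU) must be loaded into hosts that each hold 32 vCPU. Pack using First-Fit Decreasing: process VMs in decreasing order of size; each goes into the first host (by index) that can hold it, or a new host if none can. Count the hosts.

7 hosts

Sorted descending: 23, 22, 22, 21, 21, 20, 17, 8, 8, 7, 7, 5, 4, 4, 4, 3, 2.
host 1: place 23 vCPU, 9 vCPU left
host 2: place 22 vCPU, 10 vCPU left
host 3: place 22 vCPU, 10 vCPU left
host 4: place 21 vCPU, 11 vCPU left
host 5: place 21 vCPU, 11 vCPU left
host 6: place 20 vCPU, 12 vCPU left
host 7: place 17 vCPU, 15 vCPU left
host 1: place 8 vCPU, 1 vCPU left
host 2: place 8 vCPU, 2 vCPU left
host 3: place 7 vCPU, 3 vCPU left
host 4: place 7 vCPU, 4 vCPU left
host 5: place 5 vCPU, 6 vCPU left
host 4: place 4 vCPU, 0 vCPU left
host 5: place 4 vCPU, 2 vCPU left
host 6: place 4 vCPU, 8 vCPU left
host 3: place 3 vCPU, 0 vCPU left
host 2: place 2 vCPU, 0 vCPU left
Final hosts: [23,8] [22,8,2] [22,7,3] [21,7,4] [21,5,4] [20,4] [17].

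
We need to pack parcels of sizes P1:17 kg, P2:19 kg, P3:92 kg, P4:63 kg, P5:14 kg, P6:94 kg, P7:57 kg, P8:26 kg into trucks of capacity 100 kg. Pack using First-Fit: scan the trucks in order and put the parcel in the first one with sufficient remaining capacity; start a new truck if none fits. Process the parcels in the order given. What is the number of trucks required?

4

Put P1 (17 kg) in truck 1; 83 kg remain.
Put P2 (19 kg) in truck 1; 64 kg remain.
Put P3 (92 kg) in truck 2; 8 kg remain.
Put P4 (63 kg) in truck 1; 1 kg remain.
Put P5 (14 kg) in truck 3; 86 kg remain.
Put P6 (94 kg) in truck 4; 6 kg remain.
Put P7 (57 kg) in truck 3; 29 kg remain.
Put P8 (26 kg) in truck 3; 3 kg remain.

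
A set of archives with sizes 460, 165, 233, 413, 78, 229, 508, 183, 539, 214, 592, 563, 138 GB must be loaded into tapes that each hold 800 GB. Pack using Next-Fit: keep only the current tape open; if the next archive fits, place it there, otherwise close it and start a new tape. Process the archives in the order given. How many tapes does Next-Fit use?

7

tape 1: place 460 GB, 340 GB left
tape 1: place 165 GB, 175 GB left
tape 2: place 233 GB, 567 GB left
tape 2: place 413 GB, 154 GB left
tape 2: place 78 GB, 76 GB left
tape 3: place 229 GB, 571 GB left
tape 3: place 508 GB, 63 GB left
tape 4: place 183 GB, 617 GB left
tape 4: place 539 GB, 78 GB left
tape 5: place 214 GB, 586 GB left
tape 6: place 592 GB, 208 GB left
tape 7: place 563 GB, 237 GB left
tape 7: place 138 GB, 99 GB left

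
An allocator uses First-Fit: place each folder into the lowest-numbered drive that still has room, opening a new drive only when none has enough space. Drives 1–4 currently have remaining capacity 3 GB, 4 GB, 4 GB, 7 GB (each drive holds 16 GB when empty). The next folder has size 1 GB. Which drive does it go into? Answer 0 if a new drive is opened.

Drives with room: drive 1 (3 GB), drive 2 (4 GB), drive 3 (4 GB), drive 4 (7 GB).
The first with room is drive 1.

1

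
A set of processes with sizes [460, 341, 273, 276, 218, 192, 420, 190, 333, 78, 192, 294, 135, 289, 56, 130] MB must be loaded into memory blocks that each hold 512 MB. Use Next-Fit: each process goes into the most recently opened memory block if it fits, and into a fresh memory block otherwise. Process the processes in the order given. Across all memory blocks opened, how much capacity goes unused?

memory block 1: place 460 MB, 52 MB left
memory block 2: place 341 MB, 171 MB left
memory block 3: place 273 MB, 239 MB left
memory block 4: place 276 MB, 236 MB left
memory block 4: place 218 MB, 18 MB left
memory block 5: place 192 MB, 320 MB left
memory block 6: place 420 MB, 92 MB left
memory block 7: place 190 MB, 322 MB left
memory block 8: place 333 MB, 179 MB left
memory block 8: place 78 MB, 101 MB left
memory block 9: place 192 MB, 320 MB left
memory block 9: place 294 MB, 26 MB left
memory block 10: place 135 MB, 377 MB left
memory block 10: place 289 MB, 88 MB left
memory block 10: place 56 MB, 32 MB left
memory block 11: place 130 MB, 382 MB left
11 memory blocks × 512 MB = 5632 MB; used 3877 MB; unused 1755 MB.

1755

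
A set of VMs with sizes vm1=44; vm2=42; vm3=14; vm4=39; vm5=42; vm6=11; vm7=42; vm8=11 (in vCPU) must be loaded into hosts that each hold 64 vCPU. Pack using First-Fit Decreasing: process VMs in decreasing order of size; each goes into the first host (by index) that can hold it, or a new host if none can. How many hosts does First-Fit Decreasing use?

Sorted descending: 44, 42, 42, 42, 39, 14, 11, 11.
44 vCPU → host 1 (remaining 20 vCPU)
42 vCPU → host 2 (remaining 22 vCPU)
42 vCPU → host 3 (remaining 22 vCPU)
42 vCPU → host 4 (remaining 22 vCPU)
39 vCPU → host 5 (remaining 25 vCPU)
14 vCPU → host 1 (remaining 6 vCPU)
11 vCPU → host 2 (remaining 11 vCPU)
11 vCPU → host 2 (remaining 0 vCPU)
Final hosts: [44,14] [42,11,11] [42] [42] [39].

5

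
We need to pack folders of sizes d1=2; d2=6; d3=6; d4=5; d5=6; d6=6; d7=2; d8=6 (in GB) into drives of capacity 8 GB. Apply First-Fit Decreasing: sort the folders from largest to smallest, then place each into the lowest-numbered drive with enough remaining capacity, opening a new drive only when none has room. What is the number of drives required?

Sorted descending: 6, 6, 6, 6, 6, 5, 2, 2.
6 GB → drive 1 (remaining 2 GB)
6 GB → drive 2 (remaining 2 GB)
6 GB → drive 3 (remaining 2 GB)
6 GB → drive 4 (remaining 2 GB)
6 GB → drive 5 (remaining 2 GB)
5 GB → drive 6 (remaining 3 GB)
2 GB → drive 1 (remaining 0 GB)
2 GB → drive 2 (remaining 0 GB)
Final drives: [6,2] [6,2] [6] [6] [6] [5].

6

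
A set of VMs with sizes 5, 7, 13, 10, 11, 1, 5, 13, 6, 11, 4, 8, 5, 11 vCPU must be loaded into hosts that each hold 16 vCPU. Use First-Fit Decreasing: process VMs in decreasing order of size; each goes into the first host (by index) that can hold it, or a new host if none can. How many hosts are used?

Sorted descending: 13, 13, 11, 11, 11, 10, 8, 7, 6, 5, 5, 5, 4, 1.
13 vCPU → host 1 (remaining 3 vCPU)
13 vCPU → host 2 (remaining 3 vCPU)
11 vCPU → host 3 (remaining 5 vCPU)
11 vCPU → host 4 (remaining 5 vCPU)
11 vCPU → host 5 (remaining 5 vCPU)
10 vCPU → host 6 (remaining 6 vCPU)
8 vCPU → host 7 (remaining 8 vCPU)
7 vCPU → host 7 (remaining 1 vCPU)
6 vCPU → host 6 (remaining 0 vCPU)
5 vCPU → host 3 (remaining 0 vCPU)
5 vCPU → host 4 (remaining 0 vCPU)
5 vCPU → host 5 (remaining 0 vCPU)
4 vCPU → host 8 (remaining 12 vCPU)
1 vCPU → host 1 (remaining 2 vCPU)

8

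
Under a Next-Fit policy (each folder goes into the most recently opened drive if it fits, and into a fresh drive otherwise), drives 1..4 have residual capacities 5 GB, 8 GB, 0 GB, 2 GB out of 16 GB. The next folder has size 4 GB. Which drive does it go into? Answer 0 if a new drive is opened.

0

Next-Fit only looks at drive 4, which has 2 GB free.
4 GB does not fit, so a new drive is opened.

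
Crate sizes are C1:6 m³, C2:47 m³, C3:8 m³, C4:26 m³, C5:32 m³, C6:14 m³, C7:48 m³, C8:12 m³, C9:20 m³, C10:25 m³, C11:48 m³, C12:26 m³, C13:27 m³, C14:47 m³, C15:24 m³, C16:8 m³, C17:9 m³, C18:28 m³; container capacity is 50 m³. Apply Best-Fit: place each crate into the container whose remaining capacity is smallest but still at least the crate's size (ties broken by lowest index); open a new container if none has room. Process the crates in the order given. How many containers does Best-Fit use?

11 containers

container 1: place C1 (6 m³), 44 m³ left
container 2: place C2 (47 m³), 3 m³ left
container 1: place C3 (8 m³), 36 m³ left
container 1: place C4 (26 m³), 10 m³ left
container 3: place C5 (32 m³), 18 m³ left
container 3: place C6 (14 m³), 4 m³ left
container 4: place C7 (48 m³), 2 m³ left
container 5: place C8 (12 m³), 38 m³ left
container 5: place C9 (20 m³), 18 m³ left
container 6: place C10 (25 m³), 25 m³ left
container 7: place C11 (48 m³), 2 m³ left
container 8: place C12 (26 m³), 24 m³ left
container 9: place C13 (27 m³), 23 m³ left
container 10: place C14 (47 m³), 3 m³ left
container 8: place C15 (24 m³), 0 m³ left
container 1: place C16 (8 m³), 2 m³ left
container 5: place C17 (9 m³), 9 m³ left
container 11: place C18 (28 m³), 22 m³ left
Final containers: [6,8,26,8] [47] [32,14] [48] [12,20,9] [25] [48] [26,24] [27] [47] [28].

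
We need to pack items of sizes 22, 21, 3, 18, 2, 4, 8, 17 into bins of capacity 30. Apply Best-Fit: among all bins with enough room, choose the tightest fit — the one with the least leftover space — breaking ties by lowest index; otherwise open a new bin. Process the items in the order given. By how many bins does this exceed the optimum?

Best-Fit: [22,3,2] [21,4] [18,8] [17] → 4 bins.
Total size 95; any packing needs at least ⌈95/30⌉ = 4 bins.
So 4 is already optimal.

0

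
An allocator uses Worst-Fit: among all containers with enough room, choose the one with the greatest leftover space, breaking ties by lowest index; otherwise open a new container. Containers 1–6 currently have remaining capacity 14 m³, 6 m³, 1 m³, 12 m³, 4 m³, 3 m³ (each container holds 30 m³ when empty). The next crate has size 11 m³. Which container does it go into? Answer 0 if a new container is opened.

1

Containers with room: container 1 (14 m³), container 4 (12 m³).
Most room is container 1 with 14 m³ free.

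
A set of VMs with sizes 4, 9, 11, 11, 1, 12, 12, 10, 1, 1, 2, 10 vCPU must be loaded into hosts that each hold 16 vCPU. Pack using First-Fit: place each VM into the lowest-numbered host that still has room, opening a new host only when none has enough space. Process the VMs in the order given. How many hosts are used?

7

Put 4 vCPU in host 1; 12 vCPU remain.
Put 9 vCPU in host 1; 3 vCPU remain.
Put 11 vCPU in host 2; 5 vCPU remain.
Put 11 vCPU in host 3; 5 vCPU remain.
Put 1 vCPU in host 1; 2 vCPU remain.
Put 12 vCPU in host 4; 4 vCPU remain.
Put 12 vCPU in host 5; 4 vCPU remain.
Put 10 vCPU in host 6; 6 vCPU remain.
Put 1 vCPU in host 1; 1 vCPU remain.
Put 1 vCPU in host 1; 0 vCPU remain.
Put 2 vCPU in host 2; 3 vCPU remain.
Put 10 vCPU in host 7; 6 vCPU remain.
Final hosts: [4,9,1,1,1] [11,2] [11] [12] [12] [10] [10].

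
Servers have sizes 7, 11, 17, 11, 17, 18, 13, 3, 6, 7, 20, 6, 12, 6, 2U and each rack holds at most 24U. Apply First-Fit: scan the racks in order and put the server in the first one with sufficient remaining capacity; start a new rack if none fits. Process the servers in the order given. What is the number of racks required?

rack 1: place 7U, 17U left
rack 1: place 11U, 6U left
rack 2: place 17U, 7U left
rack 3: place 11U, 13U left
rack 4: place 17U, 7U left
rack 5: place 18U, 6U left
rack 3: place 13U, 0U left
rack 1: place 3U, 3U left
rack 2: place 6U, 1U left
rack 4: place 7U, 0U left
rack 6: place 20U, 4U left
rack 5: place 6U, 0U left
rack 7: place 12U, 12U left
rack 7: place 6U, 6U left
rack 1: place 2U, 1U left

7 racks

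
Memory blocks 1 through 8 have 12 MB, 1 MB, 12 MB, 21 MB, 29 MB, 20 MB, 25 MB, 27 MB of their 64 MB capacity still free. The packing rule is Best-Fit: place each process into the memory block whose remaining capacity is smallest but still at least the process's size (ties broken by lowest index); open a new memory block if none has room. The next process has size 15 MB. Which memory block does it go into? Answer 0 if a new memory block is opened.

Memory blocks with room: memory block 4 (21 MB), memory block 5 (29 MB), memory block 6 (20 MB), memory block 7 (25 MB), memory block 8 (27 MB).
Tightest fit is memory block 6 with 20 MB free.

6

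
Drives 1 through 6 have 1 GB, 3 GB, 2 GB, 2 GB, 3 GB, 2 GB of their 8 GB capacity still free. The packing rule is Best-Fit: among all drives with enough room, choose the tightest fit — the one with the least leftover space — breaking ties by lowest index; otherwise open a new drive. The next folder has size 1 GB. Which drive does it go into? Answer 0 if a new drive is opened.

1

Drives with room: drive 1 (1 GB), drive 2 (3 GB), drive 3 (2 GB), drive 4 (2 GB), drive 5 (3 GB), drive 6 (2 GB).
Tightest fit is drive 1 with 1 GB free.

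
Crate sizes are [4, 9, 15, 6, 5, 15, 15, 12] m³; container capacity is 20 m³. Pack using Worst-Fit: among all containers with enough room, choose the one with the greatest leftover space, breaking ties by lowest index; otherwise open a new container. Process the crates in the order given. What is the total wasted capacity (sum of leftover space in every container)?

Put 4 m³ in container 1; 16 m³ remain.
Put 9 m³ in container 1; 7 m³ remain.
Put 15 m³ in container 2; 5 m³ remain.
Put 6 m³ in container 1; 1 m³ remain.
Put 5 m³ in container 2; 0 m³ remain.
Put 15 m³ in container 3; 5 m³ remain.
Put 15 m³ in container 4; 5 m³ remain.
Put 12 m³ in container 5; 8 m³ remain.
5 containers × 20 m³ = 100 m³; used 81 m³; unused 19 m³.

19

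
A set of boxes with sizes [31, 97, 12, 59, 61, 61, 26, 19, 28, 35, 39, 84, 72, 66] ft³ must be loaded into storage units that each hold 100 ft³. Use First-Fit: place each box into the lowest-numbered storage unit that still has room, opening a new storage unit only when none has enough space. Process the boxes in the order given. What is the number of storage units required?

31 ft³ → storage unit 1 (remaining 69 ft³)
97 ft³ → storage unit 2 (remaining 3 ft³)
12 ft³ → storage unit 1 (remaining 57 ft³)
59 ft³ → storage unit 3 (remaining 41 ft³)
61 ft³ → storage unit 4 (remaining 39 ft³)
61 ft³ → storage unit 5 (remaining 39 ft³)
26 ft³ → storage unit 1 (remaining 31 ft³)
19 ft³ → storage unit 1 (remaining 12 ft³)
28 ft³ → storage unit 3 (remaining 13 ft³)
35 ft³ → storage unit 4 (remaining 4 ft³)
39 ft³ → storage unit 5 (remaining 0 ft³)
84 ft³ → storage unit 6 (remaining 16 ft³)
72 ft³ → storage unit 7 (remaining 28 ft³)
66 ft³ → storage unit 8 (remaining 34 ft³)

8 storage units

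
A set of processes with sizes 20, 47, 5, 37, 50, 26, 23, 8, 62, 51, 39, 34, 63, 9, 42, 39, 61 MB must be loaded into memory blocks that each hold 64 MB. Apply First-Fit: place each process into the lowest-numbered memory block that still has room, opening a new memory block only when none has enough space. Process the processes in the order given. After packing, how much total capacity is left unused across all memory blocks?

20 MB → memory block 1 (remaining 44 MB)
47 MB → memory block 2 (remaining 17 MB)
5 MB → memory block 1 (remaining 39 MB)
37 MB → memory block 1 (remaining 2 MB)
50 MB → memory block 3 (remaining 14 MB)
26 MB → memory block 4 (remaining 38 MB)
23 MB → memory block 4 (remaining 15 MB)
8 MB → memory block 2 (remaining 9 MB)
62 MB → memory block 5 (remaining 2 MB)
51 MB → memory block 6 (remaining 13 MB)
39 MB → memory block 7 (remaining 25 MB)
34 MB → memory block 8 (remaining 30 MB)
63 MB → memory block 9 (remaining 1 MB)
9 MB → memory block 2 (remaining 0 MB)
42 MB → memory block 10 (remaining 22 MB)
39 MB → memory block 11 (remaining 25 MB)
61 MB → memory block 12 (remaining 3 MB)
12 memory blocks × 64 MB = 768 MB; used 616 MB; unused 152 MB.

152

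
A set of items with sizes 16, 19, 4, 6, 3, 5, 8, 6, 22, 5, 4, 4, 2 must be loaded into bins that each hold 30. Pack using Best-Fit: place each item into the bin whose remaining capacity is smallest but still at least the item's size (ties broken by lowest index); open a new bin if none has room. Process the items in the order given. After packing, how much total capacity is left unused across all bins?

Put 16 in bin 1; 14 remain.
Put 19 in bin 2; 11 remain.
Put 4 in bin 2; 7 remain.
Put 6 in bin 2; 1 remain.
Put 3 in bin 1; 11 remain.
Put 5 in bin 1; 6 remain.
Put 8 in bin 3; 22 remain.
Put 6 in bin 1; 0 remain.
Put 22 in bin 3; 0 remain.
Put 5 in bin 4; 25 remain.
Put 4 in bin 4; 21 remain.
Put 4 in bin 4; 17 remain.
Put 2 in bin 4; 15 remain.
4 bins × 30 = 120; used 104; unused 16.

16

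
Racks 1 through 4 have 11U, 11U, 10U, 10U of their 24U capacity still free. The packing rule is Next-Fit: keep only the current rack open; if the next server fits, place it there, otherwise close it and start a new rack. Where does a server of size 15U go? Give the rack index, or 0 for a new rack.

Next-Fit only looks at rack 4, which has 10U free.
15U does not fit, so a new rack is opened.

0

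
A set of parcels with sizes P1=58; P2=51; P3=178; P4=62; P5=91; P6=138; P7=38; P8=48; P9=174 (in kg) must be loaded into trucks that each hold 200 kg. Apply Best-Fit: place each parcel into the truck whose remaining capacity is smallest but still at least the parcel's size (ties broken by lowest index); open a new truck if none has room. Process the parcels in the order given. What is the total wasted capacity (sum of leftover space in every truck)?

162

P1 (58 kg) → truck 1 (remaining 142 kg)
P2 (51 kg) → truck 1 (remaining 91 kg)
P3 (178 kg) → truck 2 (remaining 22 kg)
P4 (62 kg) → truck 1 (remaining 29 kg)
P5 (91 kg) → truck 3 (remaining 109 kg)
P6 (138 kg) → truck 4 (remaining 62 kg)
P7 (38 kg) → truck 4 (remaining 24 kg)
P8 (48 kg) → truck 3 (remaining 61 kg)
P9 (174 kg) → truck 5 (remaining 26 kg)
5 trucks × 200 kg = 1000 kg; used 838 kg; unused 162 kg.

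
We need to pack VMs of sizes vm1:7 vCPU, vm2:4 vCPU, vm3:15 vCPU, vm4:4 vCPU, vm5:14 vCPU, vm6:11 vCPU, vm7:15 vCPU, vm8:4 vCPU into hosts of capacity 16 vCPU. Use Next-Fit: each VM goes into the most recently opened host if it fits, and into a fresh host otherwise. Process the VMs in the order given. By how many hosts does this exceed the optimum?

Next-Fit: [7,4] [15] [4] [14] [11] [15] [4] → 7 hosts.
Total size 74 vCPU; any packing needs at least ⌈74/16⌉ = 5 hosts.
An optimal packing achieves that bound: [15] [15] [14] [11,4] [7,4,4] → 5 hosts.
Excess: 7 − 5 = 2.

2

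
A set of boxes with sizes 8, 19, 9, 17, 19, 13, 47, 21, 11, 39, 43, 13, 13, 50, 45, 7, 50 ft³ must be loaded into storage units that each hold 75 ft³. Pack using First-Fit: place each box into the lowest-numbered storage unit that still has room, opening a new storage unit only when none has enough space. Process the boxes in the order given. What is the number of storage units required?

7

storage unit 1: place 8 ft³, 67 ft³ left
storage unit 1: place 19 ft³, 48 ft³ left
storage unit 1: place 9 ft³, 39 ft³ left
storage unit 1: place 17 ft³, 22 ft³ left
storage unit 1: place 19 ft³, 3 ft³ left
storage unit 2: place 13 ft³, 62 ft³ left
storage unit 2: place 47 ft³, 15 ft³ left
storage unit 3: place 21 ft³, 54 ft³ left
storage unit 2: place 11 ft³, 4 ft³ left
storage unit 3: place 39 ft³, 15 ft³ left
storage unit 4: place 43 ft³, 32 ft³ left
storage unit 3: place 13 ft³, 2 ft³ left
storage unit 4: place 13 ft³, 19 ft³ left
storage unit 5: place 50 ft³, 25 ft³ left
storage unit 6: place 45 ft³, 30 ft³ left
storage unit 4: place 7 ft³, 12 ft³ left
storage unit 7: place 50 ft³, 25 ft³ left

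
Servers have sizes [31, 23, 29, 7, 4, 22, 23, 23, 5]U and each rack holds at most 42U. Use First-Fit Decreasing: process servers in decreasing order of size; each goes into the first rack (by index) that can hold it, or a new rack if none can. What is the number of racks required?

6

Sorted descending: 31, 29, 23, 23, 23, 22, 7, 5, 4.
31U → rack 1 (remaining 11U)
29U → rack 2 (remaining 13U)
23U → rack 3 (remaining 19U)
23U → rack 4 (remaining 19U)
23U → rack 5 (remaining 19U)
22U → rack 6 (remaining 20U)
7U → rack 1 (remaining 4U)
5U → rack 2 (remaining 8U)
4U → rack 1 (remaining 0U)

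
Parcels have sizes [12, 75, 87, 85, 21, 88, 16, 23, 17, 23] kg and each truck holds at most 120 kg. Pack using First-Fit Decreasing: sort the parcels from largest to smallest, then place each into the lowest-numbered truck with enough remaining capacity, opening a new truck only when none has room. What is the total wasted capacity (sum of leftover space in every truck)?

33

Sorted descending: 88, 87, 85, 75, 23, 23, 21, 17, 16, 12.
88 kg → truck 1 (remaining 32 kg)
87 kg → truck 2 (remaining 33 kg)
85 kg → truck 3 (remaining 35 kg)
75 kg → truck 4 (remaining 45 kg)
23 kg → truck 1 (remaining 9 kg)
23 kg → truck 2 (remaining 10 kg)
21 kg → truck 3 (remaining 14 kg)
17 kg → truck 4 (remaining 28 kg)
16 kg → truck 4 (remaining 12 kg)
12 kg → truck 3 (remaining 2 kg)
4 trucks × 120 kg = 480 kg; used 447 kg; unused 33 kg.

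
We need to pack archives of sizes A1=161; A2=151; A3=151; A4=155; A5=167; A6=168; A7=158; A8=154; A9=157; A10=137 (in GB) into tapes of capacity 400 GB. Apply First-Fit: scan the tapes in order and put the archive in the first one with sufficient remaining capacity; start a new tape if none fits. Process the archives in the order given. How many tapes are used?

5

Put A1 (161 GB) in tape 1; 239 GB remain.
Put A2 (151 GB) in tape 1; 88 GB remain.
Put A3 (151 GB) in tape 2; 249 GB remain.
Put A4 (155 GB) in tape 2; 94 GB remain.
Put A5 (167 GB) in tape 3; 233 GB remain.
Put A6 (168 GB) in tape 3; 65 GB remain.
Put A7 (158 GB) in tape 4; 242 GB remain.
Put A8 (154 GB) in tape 4; 88 GB remain.
Put A9 (157 GB) in tape 5; 243 GB remain.
Put A10 (137 GB) in tape 5; 106 GB remain.
Final tapes: [161,151] [151,155] [167,168] [158,154] [157,137].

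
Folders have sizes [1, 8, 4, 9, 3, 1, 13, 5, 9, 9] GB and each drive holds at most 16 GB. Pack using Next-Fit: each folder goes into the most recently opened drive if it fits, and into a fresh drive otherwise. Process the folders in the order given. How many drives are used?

5

1 GB → drive 1 (remaining 15 GB)
8 GB → drive 1 (remaining 7 GB)
4 GB → drive 1 (remaining 3 GB)
9 GB → drive 2 (remaining 7 GB)
3 GB → drive 2 (remaining 4 GB)
1 GB → drive 2 (remaining 3 GB)
13 GB → drive 3 (remaining 3 GB)
5 GB → drive 4 (remaining 11 GB)
9 GB → drive 4 (remaining 2 GB)
9 GB → drive 5 (remaining 7 GB)
Final drives: [1,8,4] [9,3,1] [13] [5,9] [9].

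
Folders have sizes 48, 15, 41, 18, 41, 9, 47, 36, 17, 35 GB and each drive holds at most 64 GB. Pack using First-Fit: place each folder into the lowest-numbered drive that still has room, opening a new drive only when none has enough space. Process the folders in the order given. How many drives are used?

6

drive 1: place 48 GB, 16 GB left
drive 1: place 15 GB, 1 GB left
drive 2: place 41 GB, 23 GB left
drive 2: place 18 GB, 5 GB left
drive 3: place 41 GB, 23 GB left
drive 3: place 9 GB, 14 GB left
drive 4: place 47 GB, 17 GB left
drive 5: place 36 GB, 28 GB left
drive 4: place 17 GB, 0 GB left
drive 6: place 35 GB, 29 GB left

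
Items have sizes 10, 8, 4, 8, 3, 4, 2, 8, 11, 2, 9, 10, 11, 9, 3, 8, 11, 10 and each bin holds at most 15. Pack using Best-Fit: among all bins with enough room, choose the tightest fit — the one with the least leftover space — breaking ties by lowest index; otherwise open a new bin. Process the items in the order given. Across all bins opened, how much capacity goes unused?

bin 1: place 10, 5 left
bin 2: place 8, 7 left
bin 1: place 4, 1 left
bin 3: place 8, 7 left
bin 2: place 3, 4 left
bin 2: place 4, 0 left
bin 3: place 2, 5 left
bin 4: place 8, 7 left
bin 5: place 11, 4 left
bin 5: place 2, 2 left
bin 6: place 9, 6 left
bin 7: place 10, 5 left
bin 8: place 11, 4 left
bin 9: place 9, 6 left
bin 8: place 3, 1 left
bin 10: place 8, 7 left
bin 11: place 11, 4 left
bin 12: place 10, 5 left
12 bins × 15 = 180; used 131; unused 49.

49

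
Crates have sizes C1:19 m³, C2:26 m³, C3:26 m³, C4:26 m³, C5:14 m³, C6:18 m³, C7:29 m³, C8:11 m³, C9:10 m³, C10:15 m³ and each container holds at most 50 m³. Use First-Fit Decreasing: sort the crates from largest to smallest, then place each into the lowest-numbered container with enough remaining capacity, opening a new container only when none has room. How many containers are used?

5

Sorted descending: 29, 26, 26, 26, 19, 18, 15, 14, 11, 10.
Put 29 m³ in container 1; 21 m³ remain.
Put 26 m³ in container 2; 24 m³ remain.
Put 26 m³ in container 3; 24 m³ remain.
Put 26 m³ in container 4; 24 m³ remain.
Put 19 m³ in container 1; 2 m³ remain.
Put 18 m³ in container 2; 6 m³ remain.
Put 15 m³ in container 3; 9 m³ remain.
Put 14 m³ in container 4; 10 m³ remain.
Put 11 m³ in container 5; 39 m³ remain.
Put 10 m³ in container 4; 0 m³ remain.
Final containers: [29,19] [26,18] [26,15] [26,14,10] [11].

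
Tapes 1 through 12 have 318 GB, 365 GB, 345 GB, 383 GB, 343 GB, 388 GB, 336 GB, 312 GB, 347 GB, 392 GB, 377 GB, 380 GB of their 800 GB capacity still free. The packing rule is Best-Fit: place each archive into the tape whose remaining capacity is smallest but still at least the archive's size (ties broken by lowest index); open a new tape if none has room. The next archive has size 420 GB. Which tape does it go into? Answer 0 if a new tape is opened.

0

No tape has ≥ 420 GB free, so a new tape is opened.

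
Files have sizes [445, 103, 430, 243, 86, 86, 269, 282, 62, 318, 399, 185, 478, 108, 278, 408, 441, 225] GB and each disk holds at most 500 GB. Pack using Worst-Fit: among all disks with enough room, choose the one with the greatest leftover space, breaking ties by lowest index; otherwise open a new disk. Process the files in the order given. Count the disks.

13 disks

Put 445 GB in disk 1; 55 GB remain.
Put 103 GB in disk 2; 397 GB remain.
Put 430 GB in disk 3; 70 GB remain.
Put 243 GB in disk 2; 154 GB remain.
Put 86 GB in disk 2; 68 GB remain.
Put 86 GB in disk 4; 414 GB remain.
Put 269 GB in disk 4; 145 GB remain.
Put 282 GB in disk 5; 218 GB remain.
Put 62 GB in disk 5; 156 GB remain.
Put 318 GB in disk 6; 182 GB remain.
Put 399 GB in disk 7; 101 GB remain.
Put 185 GB in disk 8; 315 GB remain.
Put 478 GB in disk 9; 22 GB remain.
Put 108 GB in disk 8; 207 GB remain.
Put 278 GB in disk 10; 222 GB remain.
Put 408 GB in disk 11; 92 GB remain.
Put 441 GB in disk 12; 59 GB remain.
Put 225 GB in disk 13; 275 GB remain.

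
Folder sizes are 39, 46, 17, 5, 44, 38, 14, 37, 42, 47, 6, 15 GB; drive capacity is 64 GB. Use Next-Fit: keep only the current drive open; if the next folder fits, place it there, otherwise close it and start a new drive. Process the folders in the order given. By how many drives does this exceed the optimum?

Next-Fit: [39] [46,17] [5,44] [38,14] [37] [42] [47,6] [15] → 8 drives.
7 folders exceed 32 GB (half the capacity), and no two of those can share a drive, so at least 7 drives are needed.
An optimal packing achieves that bound: [47,17] [46,15] [44,14,6] [42,5] [39] [38] [37] → 7 drives.
Excess: 8 − 7 = 1.

1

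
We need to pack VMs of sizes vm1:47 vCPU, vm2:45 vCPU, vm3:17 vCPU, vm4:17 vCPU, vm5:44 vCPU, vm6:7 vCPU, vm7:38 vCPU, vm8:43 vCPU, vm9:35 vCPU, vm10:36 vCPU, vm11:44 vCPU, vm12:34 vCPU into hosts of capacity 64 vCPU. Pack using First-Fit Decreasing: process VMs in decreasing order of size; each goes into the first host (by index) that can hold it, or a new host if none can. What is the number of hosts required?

9

Sorted descending: 47, 45, 44, 44, 43, 38, 36, 35, 34, 17, 17, 7.
host 1: place 47 vCPU, 17 vCPU left
host 2: place 45 vCPU, 19 vCPU left
host 3: place 44 vCPU, 20 vCPU left
host 4: place 44 vCPU, 20 vCPU left
host 5: place 43 vCPU, 21 vCPU left
host 6: place 38 vCPU, 26 vCPU left
host 7: place 36 vCPU, 28 vCPU left
host 8: place 35 vCPU, 29 vCPU left
host 9: place 34 vCPU, 30 vCPU left
host 1: place 17 vCPU, 0 vCPU left
host 2: place 17 vCPU, 2 vCPU left
host 3: place 7 vCPU, 13 vCPU left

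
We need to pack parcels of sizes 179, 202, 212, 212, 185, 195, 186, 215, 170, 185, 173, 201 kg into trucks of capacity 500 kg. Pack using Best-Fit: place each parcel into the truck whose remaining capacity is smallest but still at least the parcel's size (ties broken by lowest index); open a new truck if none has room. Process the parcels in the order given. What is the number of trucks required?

6 trucks

truck 1: place 179 kg, 321 kg left
truck 1: place 202 kg, 119 kg left
truck 2: place 212 kg, 288 kg left
truck 2: place 212 kg, 76 kg left
truck 3: place 185 kg, 315 kg left
truck 3: place 195 kg, 120 kg left
truck 4: place 186 kg, 314 kg left
truck 4: place 215 kg, 99 kg left
truck 5: place 170 kg, 330 kg left
truck 5: place 185 kg, 145 kg left
truck 6: place 173 kg, 327 kg left
truck 6: place 201 kg, 126 kg left
Final trucks: [179,202] [212,212] [185,195] [186,215] [170,185] [173,201].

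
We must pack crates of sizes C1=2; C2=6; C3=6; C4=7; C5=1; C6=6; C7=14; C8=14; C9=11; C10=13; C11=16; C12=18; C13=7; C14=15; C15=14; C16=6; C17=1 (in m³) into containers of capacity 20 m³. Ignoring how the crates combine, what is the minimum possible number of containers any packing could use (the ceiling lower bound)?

8

Total size = 2 + 6 + 6 + 7 + 1 + 6 + 14 + 14 + 11 + 13 + 16 + 18 + 7 + 15 + 14 + 6 + 1 = 157 m³.
⌈157 / 20⌉ = 8.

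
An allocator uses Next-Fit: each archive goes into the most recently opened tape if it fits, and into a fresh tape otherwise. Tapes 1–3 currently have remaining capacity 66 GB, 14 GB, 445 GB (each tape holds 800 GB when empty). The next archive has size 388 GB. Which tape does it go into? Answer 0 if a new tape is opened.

3

Next-Fit only looks at tape 3, which has 445 GB free.
388 GB fits there.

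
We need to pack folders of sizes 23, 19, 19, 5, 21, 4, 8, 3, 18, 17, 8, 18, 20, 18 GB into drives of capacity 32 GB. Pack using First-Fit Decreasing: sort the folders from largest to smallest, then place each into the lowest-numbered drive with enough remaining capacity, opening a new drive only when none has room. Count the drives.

Sorted descending: 23, 21, 20, 19, 19, 18, 18, 18, 17, 8, 8, 5, 4, 3.
drive 1: place 23 GB, 9 GB left
drive 2: place 21 GB, 11 GB left
drive 3: place 20 GB, 12 GB left
drive 4: place 19 GB, 13 GB left
drive 5: place 19 GB, 13 GB left
drive 6: place 18 GB, 14 GB left
drive 7: place 18 GB, 14 GB left
drive 8: place 18 GB, 14 GB left
drive 9: place 17 GB, 15 GB left
drive 1: place 8 GB, 1 GB left
drive 2: place 8 GB, 3 GB left
drive 3: place 5 GB, 7 GB left
drive 3: place 4 GB, 3 GB left
drive 2: place 3 GB, 0 GB left
Final drives: [23,8] [21,8,3] [20,5,4] [19] [19] [18] [18] [18] [17].

9 drives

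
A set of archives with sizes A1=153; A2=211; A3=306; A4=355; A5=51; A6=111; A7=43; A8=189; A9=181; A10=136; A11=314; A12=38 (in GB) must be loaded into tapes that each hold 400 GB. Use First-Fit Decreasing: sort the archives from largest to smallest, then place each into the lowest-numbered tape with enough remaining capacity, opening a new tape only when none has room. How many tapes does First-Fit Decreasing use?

Sorted descending: 355, 314, 306, 211, 189, 181, 153, 136, 111, 51, 43, 38.
tape 1: place 355 GB, 45 GB left
tape 2: place 314 GB, 86 GB left
tape 3: place 306 GB, 94 GB left
tape 4: place 211 GB, 189 GB left
tape 4: place 189 GB, 0 GB left
tape 5: place 181 GB, 219 GB left
tape 5: place 153 GB, 66 GB left
tape 6: place 136 GB, 264 GB left
tape 6: place 111 GB, 153 GB left
tape 2: place 51 GB, 35 GB left
tape 1: place 43 GB, 2 GB left
tape 3: place 38 GB, 56 GB left
Final tapes: [355,43] [314,51] [306,38] [211,189] [181,153] [136,111].

6 tapes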